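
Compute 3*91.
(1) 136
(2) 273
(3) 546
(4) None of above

3 * 91 = 273
2) 273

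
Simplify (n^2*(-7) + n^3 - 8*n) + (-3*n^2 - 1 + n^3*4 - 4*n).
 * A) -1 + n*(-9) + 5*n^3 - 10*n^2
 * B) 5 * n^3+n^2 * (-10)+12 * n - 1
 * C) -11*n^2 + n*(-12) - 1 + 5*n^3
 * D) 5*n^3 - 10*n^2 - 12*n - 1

Adding the polynomials and combining like terms:
(n^2*(-7) + n^3 - 8*n) + (-3*n^2 - 1 + n^3*4 - 4*n)
= 5*n^3 - 10*n^2 - 12*n - 1
D) 5*n^3 - 10*n^2 - 12*n - 1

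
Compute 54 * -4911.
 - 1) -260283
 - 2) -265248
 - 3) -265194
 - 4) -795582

54 * -4911 = -265194
3) -265194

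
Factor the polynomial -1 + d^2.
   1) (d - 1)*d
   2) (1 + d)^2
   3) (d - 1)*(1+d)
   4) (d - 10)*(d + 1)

We need to factor -1 + d^2.
The factored form is (d - 1)*(1+d).
3) (d - 1)*(1+d)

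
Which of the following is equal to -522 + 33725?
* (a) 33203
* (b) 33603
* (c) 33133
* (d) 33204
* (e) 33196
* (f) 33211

-522 + 33725 = 33203
a) 33203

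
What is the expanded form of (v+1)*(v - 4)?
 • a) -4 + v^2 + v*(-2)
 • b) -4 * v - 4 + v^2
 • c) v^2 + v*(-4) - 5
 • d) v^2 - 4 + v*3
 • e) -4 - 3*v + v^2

Expanding (v+1)*(v - 4):
= -4 - 3*v + v^2
e) -4 - 3*v + v^2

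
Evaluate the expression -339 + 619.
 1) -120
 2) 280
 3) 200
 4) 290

-339 + 619 = 280
2) 280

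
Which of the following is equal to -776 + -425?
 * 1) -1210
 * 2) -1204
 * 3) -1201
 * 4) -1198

-776 + -425 = -1201
3) -1201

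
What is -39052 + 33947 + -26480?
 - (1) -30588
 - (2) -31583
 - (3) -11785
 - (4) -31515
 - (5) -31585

First: -39052 + 33947 = -5105
Then: -5105 + -26480 = -31585
5) -31585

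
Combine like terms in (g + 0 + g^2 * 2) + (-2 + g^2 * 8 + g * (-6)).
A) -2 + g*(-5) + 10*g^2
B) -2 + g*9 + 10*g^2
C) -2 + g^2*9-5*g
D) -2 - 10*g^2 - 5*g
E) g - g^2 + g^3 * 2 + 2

Adding the polynomials and combining like terms:
(g + 0 + g^2*2) + (-2 + g^2*8 + g*(-6))
= -2 + g*(-5) + 10*g^2
A) -2 + g*(-5) + 10*g^2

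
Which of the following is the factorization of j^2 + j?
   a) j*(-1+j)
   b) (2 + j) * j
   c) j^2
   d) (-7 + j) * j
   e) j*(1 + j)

We need to factor j^2 + j.
The factored form is j*(1 + j).
e) j*(1 + j)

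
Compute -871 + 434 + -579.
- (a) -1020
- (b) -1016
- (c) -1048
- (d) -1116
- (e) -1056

First: -871 + 434 = -437
Then: -437 + -579 = -1016
b) -1016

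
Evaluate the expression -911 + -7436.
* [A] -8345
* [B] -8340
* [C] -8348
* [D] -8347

-911 + -7436 = -8347
D) -8347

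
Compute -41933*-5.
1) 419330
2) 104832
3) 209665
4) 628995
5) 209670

-41933 * -5 = 209665
3) 209665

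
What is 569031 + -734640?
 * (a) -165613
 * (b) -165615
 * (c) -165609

569031 + -734640 = -165609
c) -165609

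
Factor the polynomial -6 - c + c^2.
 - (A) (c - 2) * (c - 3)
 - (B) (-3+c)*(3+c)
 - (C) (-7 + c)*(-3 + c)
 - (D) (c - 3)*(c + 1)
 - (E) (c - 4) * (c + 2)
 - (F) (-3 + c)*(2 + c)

We need to factor -6 - c + c^2.
The factored form is (-3 + c)*(2 + c).
F) (-3 + c)*(2 + c)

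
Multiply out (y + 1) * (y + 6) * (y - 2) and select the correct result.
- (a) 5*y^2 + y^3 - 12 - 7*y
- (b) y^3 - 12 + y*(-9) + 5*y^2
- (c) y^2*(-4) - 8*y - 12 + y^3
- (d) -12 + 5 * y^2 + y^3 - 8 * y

Expanding (y + 1) * (y + 6) * (y - 2):
= -12 + 5 * y^2 + y^3 - 8 * y
d) -12 + 5 * y^2 + y^3 - 8 * y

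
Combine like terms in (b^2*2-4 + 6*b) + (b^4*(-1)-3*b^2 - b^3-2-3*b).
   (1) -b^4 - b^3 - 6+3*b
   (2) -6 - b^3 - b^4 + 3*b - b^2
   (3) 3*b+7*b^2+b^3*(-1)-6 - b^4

Adding the polynomials and combining like terms:
(b^2*2 - 4 + 6*b) + (b^4*(-1) - 3*b^2 - b^3 - 2 - 3*b)
= -6 - b^3 - b^4 + 3*b - b^2
2) -6 - b^3 - b^4 + 3*b - b^2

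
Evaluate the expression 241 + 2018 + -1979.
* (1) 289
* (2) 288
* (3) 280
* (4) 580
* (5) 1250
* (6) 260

First: 241 + 2018 = 2259
Then: 2259 + -1979 = 280
3) 280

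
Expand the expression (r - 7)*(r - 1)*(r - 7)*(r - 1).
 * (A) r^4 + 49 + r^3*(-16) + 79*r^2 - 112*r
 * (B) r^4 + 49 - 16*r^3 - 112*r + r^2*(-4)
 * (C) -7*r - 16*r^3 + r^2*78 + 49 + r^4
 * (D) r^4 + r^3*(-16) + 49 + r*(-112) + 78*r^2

Expanding (r - 7)*(r - 1)*(r - 7)*(r - 1):
= r^4 + r^3*(-16) + 49 + r*(-112) + 78*r^2
D) r^4 + r^3*(-16) + 49 + r*(-112) + 78*r^2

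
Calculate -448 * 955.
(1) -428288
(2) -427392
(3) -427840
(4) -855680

-448 * 955 = -427840
3) -427840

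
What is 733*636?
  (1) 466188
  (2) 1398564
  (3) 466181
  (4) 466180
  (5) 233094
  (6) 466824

733 * 636 = 466188
1) 466188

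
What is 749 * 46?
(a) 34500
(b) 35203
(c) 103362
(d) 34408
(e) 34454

749 * 46 = 34454
e) 34454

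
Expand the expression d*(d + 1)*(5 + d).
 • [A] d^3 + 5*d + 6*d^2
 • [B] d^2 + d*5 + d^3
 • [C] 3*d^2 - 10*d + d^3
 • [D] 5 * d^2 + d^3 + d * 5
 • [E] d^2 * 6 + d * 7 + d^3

Expanding d*(d + 1)*(5 + d):
= d^3 + 5*d + 6*d^2
A) d^3 + 5*d + 6*d^2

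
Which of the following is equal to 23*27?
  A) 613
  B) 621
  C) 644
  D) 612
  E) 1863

23 * 27 = 621
B) 621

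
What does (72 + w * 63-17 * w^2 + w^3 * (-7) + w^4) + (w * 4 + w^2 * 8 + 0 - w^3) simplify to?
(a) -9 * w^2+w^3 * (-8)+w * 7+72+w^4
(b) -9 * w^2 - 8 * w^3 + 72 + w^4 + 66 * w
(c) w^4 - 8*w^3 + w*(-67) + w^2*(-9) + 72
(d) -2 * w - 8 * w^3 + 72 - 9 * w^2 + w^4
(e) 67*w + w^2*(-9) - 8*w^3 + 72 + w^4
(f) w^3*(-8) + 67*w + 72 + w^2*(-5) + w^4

Adding the polynomials and combining like terms:
(72 + w*63 - 17*w^2 + w^3*(-7) + w^4) + (w*4 + w^2*8 + 0 - w^3)
= 67*w + w^2*(-9) - 8*w^3 + 72 + w^4
e) 67*w + w^2*(-9) - 8*w^3 + 72 + w^4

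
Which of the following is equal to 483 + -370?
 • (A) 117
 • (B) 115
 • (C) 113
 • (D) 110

483 + -370 = 113
C) 113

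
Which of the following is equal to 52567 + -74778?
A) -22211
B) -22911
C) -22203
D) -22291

52567 + -74778 = -22211
A) -22211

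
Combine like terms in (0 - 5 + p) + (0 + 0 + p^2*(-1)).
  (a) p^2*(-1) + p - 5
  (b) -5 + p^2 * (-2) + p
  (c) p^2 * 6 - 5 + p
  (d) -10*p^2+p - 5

Adding the polynomials and combining like terms:
(0 - 5 + p) + (0 + 0 + p^2*(-1))
= p^2*(-1) + p - 5
a) p^2*(-1) + p - 5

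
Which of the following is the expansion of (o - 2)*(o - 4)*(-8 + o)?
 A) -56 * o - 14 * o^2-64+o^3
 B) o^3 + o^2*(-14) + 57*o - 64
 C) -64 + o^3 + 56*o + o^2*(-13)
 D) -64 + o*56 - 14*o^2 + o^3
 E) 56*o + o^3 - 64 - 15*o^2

Expanding (o - 2)*(o - 4)*(-8 + o):
= -64 + o*56 - 14*o^2 + o^3
D) -64 + o*56 - 14*o^2 + o^3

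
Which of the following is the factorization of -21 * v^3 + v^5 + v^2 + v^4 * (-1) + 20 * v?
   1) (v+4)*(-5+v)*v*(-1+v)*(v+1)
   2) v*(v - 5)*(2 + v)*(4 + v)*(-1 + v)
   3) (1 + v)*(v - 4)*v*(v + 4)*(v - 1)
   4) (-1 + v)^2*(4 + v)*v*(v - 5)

We need to factor -21 * v^3 + v^5 + v^2 + v^4 * (-1) + 20 * v.
The factored form is (v+4)*(-5+v)*v*(-1+v)*(v+1).
1) (v+4)*(-5+v)*v*(-1+v)*(v+1)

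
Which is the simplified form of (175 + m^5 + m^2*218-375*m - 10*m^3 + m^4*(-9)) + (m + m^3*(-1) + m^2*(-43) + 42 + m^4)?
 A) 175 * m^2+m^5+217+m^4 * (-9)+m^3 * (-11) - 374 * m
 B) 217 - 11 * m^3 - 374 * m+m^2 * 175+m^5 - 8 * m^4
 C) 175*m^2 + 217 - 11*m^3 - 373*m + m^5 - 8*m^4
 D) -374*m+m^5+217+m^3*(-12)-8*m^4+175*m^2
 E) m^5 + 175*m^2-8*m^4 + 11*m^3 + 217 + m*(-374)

Adding the polynomials and combining like terms:
(175 + m^5 + m^2*218 - 375*m - 10*m^3 + m^4*(-9)) + (m + m^3*(-1) + m^2*(-43) + 42 + m^4)
= 217 - 11 * m^3 - 374 * m+m^2 * 175+m^5 - 8 * m^4
B) 217 - 11 * m^3 - 374 * m+m^2 * 175+m^5 - 8 * m^4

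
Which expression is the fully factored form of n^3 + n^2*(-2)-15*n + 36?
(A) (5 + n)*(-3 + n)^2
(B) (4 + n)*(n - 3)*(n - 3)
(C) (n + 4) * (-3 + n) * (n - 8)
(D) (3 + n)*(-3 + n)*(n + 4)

We need to factor n^3 + n^2*(-2)-15*n + 36.
The factored form is (4 + n)*(n - 3)*(n - 3).
B) (4 + n)*(n - 3)*(n - 3)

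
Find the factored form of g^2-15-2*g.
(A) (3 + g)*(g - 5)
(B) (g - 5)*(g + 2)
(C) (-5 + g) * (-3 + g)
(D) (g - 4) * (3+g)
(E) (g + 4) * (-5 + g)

We need to factor g^2-15-2*g.
The factored form is (3 + g)*(g - 5).
A) (3 + g)*(g - 5)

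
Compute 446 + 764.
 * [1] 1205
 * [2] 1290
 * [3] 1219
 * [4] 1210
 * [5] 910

446 + 764 = 1210
4) 1210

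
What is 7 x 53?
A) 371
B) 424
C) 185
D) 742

7 * 53 = 371
A) 371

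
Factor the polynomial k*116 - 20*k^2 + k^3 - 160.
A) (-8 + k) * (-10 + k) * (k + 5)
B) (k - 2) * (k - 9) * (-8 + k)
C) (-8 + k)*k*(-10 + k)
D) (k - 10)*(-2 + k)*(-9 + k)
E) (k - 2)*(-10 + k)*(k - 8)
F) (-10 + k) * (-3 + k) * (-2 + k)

We need to factor k*116 - 20*k^2 + k^3 - 160.
The factored form is (k - 2)*(-10 + k)*(k - 8).
E) (k - 2)*(-10 + k)*(k - 8)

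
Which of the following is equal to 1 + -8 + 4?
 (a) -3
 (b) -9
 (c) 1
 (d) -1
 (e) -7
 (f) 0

First: 1 + -8 = -7
Then: -7 + 4 = -3
a) -3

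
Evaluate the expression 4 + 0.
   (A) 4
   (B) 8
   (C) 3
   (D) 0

4 + 0 = 4
A) 4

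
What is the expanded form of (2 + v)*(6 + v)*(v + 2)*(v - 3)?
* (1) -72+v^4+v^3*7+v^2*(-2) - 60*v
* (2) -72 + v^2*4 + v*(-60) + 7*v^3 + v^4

Expanding (2 + v)*(6 + v)*(v + 2)*(v - 3):
= -72+v^4+v^3*7+v^2*(-2) - 60*v
1) -72+v^4+v^3*7+v^2*(-2) - 60*v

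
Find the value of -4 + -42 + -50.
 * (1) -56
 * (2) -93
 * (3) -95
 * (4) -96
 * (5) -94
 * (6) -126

First: -4 + -42 = -46
Then: -46 + -50 = -96
4) -96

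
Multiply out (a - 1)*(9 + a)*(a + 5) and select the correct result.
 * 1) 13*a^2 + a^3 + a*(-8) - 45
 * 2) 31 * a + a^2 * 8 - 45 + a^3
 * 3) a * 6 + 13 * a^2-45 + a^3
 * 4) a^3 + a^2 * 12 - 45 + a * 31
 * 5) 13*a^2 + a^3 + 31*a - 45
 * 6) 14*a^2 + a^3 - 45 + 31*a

Expanding (a - 1)*(9 + a)*(a + 5):
= 13*a^2 + a^3 + 31*a - 45
5) 13*a^2 + a^3 + 31*a - 45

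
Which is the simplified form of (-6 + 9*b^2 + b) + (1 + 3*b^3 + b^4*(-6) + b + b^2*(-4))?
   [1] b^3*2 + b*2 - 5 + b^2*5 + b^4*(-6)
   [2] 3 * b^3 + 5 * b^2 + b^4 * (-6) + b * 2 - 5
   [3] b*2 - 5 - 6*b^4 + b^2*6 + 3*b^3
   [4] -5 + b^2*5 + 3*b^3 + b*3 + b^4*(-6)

Adding the polynomials and combining like terms:
(-6 + 9*b^2 + b) + (1 + 3*b^3 + b^4*(-6) + b + b^2*(-4))
= 3 * b^3 + 5 * b^2 + b^4 * (-6) + b * 2 - 5
2) 3 * b^3 + 5 * b^2 + b^4 * (-6) + b * 2 - 5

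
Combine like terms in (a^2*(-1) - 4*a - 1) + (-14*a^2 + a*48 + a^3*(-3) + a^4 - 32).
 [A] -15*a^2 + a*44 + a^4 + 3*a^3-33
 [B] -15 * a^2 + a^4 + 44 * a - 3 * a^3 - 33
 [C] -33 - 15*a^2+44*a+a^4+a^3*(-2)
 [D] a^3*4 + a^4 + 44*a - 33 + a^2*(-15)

Adding the polynomials and combining like terms:
(a^2*(-1) - 4*a - 1) + (-14*a^2 + a*48 + a^3*(-3) + a^4 - 32)
= -15 * a^2 + a^4 + 44 * a - 3 * a^3 - 33
B) -15 * a^2 + a^4 + 44 * a - 3 * a^3 - 33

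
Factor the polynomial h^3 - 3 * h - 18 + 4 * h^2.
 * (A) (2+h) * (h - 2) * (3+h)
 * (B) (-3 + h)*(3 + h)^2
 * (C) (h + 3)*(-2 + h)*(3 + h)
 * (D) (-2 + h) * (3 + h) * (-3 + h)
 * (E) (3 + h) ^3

We need to factor h^3 - 3 * h - 18 + 4 * h^2.
The factored form is (h + 3)*(-2 + h)*(3 + h).
C) (h + 3)*(-2 + h)*(3 + h)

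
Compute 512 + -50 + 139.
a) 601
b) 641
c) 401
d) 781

First: 512 + -50 = 462
Then: 462 + 139 = 601
a) 601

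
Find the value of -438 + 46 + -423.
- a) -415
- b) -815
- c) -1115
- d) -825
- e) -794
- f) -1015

First: -438 + 46 = -392
Then: -392 + -423 = -815
b) -815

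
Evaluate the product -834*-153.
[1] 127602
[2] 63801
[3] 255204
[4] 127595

-834 * -153 = 127602
1) 127602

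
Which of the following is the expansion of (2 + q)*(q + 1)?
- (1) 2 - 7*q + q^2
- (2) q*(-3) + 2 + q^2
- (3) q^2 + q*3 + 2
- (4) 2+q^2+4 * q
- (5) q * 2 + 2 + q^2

Expanding (2 + q)*(q + 1):
= q^2 + q*3 + 2
3) q^2 + q*3 + 2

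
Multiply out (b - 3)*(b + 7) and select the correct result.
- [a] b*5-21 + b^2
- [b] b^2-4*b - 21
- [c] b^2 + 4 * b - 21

Expanding (b - 3)*(b + 7):
= b^2 + 4 * b - 21
c) b^2 + 4 * b - 21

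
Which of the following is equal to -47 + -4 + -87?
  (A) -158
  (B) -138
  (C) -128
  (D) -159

First: -47 + -4 = -51
Then: -51 + -87 = -138
B) -138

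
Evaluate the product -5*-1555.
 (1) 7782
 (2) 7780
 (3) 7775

-5 * -1555 = 7775
3) 7775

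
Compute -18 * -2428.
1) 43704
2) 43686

-18 * -2428 = 43704
1) 43704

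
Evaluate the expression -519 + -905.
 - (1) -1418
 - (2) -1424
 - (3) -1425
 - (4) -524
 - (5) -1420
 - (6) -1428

-519 + -905 = -1424
2) -1424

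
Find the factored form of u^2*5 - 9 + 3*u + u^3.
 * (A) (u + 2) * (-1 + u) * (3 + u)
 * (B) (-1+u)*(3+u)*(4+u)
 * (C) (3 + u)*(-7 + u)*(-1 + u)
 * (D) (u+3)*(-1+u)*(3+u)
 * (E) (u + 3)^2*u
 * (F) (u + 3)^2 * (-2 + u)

We need to factor u^2*5 - 9 + 3*u + u^3.
The factored form is (u+3)*(-1+u)*(3+u).
D) (u+3)*(-1+u)*(3+u)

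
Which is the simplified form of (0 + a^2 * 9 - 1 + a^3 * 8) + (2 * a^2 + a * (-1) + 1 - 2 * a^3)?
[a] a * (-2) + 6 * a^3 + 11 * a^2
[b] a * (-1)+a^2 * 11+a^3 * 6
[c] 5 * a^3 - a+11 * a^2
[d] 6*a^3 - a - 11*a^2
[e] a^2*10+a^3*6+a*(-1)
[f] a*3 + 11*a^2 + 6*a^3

Adding the polynomials and combining like terms:
(0 + a^2*9 - 1 + a^3*8) + (2*a^2 + a*(-1) + 1 - 2*a^3)
= a * (-1)+a^2 * 11+a^3 * 6
b) a * (-1)+a^2 * 11+a^3 * 6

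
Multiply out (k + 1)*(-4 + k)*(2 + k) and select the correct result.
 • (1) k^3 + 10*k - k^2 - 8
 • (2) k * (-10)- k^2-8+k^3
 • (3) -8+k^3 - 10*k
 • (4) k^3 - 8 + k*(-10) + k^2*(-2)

Expanding (k + 1)*(-4 + k)*(2 + k):
= k * (-10)- k^2-8+k^3
2) k * (-10)- k^2-8+k^3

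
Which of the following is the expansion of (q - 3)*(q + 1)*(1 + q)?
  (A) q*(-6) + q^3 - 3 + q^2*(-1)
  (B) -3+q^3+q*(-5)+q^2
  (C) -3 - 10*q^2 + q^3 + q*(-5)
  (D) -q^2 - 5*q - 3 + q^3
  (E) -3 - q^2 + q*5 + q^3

Expanding (q - 3)*(q + 1)*(1 + q):
= -q^2 - 5*q - 3 + q^3
D) -q^2 - 5*q - 3 + q^3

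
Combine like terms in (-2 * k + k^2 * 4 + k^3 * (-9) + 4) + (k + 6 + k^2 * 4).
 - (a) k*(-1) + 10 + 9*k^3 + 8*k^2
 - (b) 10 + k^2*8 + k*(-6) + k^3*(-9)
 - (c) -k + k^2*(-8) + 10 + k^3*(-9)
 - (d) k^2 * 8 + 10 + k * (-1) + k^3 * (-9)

Adding the polynomials and combining like terms:
(-2*k + k^2*4 + k^3*(-9) + 4) + (k + 6 + k^2*4)
= k^2 * 8 + 10 + k * (-1) + k^3 * (-9)
d) k^2 * 8 + 10 + k * (-1) + k^3 * (-9)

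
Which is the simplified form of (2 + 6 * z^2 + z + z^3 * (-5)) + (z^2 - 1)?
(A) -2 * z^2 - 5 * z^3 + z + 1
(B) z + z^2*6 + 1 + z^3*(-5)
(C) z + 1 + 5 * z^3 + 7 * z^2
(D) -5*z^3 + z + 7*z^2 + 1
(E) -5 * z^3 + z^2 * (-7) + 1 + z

Adding the polynomials and combining like terms:
(2 + 6*z^2 + z + z^3*(-5)) + (z^2 - 1)
= -5*z^3 + z + 7*z^2 + 1
D) -5*z^3 + z + 7*z^2 + 1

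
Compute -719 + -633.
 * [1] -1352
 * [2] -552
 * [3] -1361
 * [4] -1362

-719 + -633 = -1352
1) -1352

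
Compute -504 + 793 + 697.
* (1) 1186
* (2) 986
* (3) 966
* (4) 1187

First: -504 + 793 = 289
Then: 289 + 697 = 986
2) 986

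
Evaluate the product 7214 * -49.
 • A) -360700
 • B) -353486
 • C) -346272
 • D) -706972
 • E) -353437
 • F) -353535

7214 * -49 = -353486
B) -353486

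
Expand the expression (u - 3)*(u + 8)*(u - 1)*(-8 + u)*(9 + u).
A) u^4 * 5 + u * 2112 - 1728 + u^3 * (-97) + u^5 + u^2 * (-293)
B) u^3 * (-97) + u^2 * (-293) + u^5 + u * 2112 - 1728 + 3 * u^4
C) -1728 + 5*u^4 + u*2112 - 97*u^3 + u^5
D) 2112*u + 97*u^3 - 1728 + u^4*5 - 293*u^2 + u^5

Expanding (u - 3)*(u + 8)*(u - 1)*(-8 + u)*(9 + u):
= u^4 * 5 + u * 2112 - 1728 + u^3 * (-97) + u^5 + u^2 * (-293)
A) u^4 * 5 + u * 2112 - 1728 + u^3 * (-97) + u^5 + u^2 * (-293)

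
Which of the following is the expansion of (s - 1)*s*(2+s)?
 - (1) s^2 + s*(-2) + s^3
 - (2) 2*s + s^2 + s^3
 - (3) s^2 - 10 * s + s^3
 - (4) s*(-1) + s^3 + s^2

Expanding (s - 1)*s*(2+s):
= s^2 + s*(-2) + s^3
1) s^2 + s*(-2) + s^3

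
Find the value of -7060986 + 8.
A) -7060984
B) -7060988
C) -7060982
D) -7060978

-7060986 + 8 = -7060978
D) -7060978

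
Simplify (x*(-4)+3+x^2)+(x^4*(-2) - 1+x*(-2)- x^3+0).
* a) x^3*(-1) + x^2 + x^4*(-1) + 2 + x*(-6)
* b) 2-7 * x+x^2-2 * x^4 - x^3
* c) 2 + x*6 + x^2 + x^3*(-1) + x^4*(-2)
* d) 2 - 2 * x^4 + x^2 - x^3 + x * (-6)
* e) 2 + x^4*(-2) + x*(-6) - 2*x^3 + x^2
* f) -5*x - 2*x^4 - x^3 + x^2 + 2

Adding the polynomials and combining like terms:
(x*(-4) + 3 + x^2) + (x^4*(-2) - 1 + x*(-2) - x^3 + 0)
= 2 - 2 * x^4 + x^2 - x^3 + x * (-6)
d) 2 - 2 * x^4 + x^2 - x^3 + x * (-6)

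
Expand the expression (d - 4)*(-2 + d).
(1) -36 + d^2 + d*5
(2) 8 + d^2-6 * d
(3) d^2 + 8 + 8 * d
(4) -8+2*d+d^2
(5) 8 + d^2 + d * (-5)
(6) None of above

Expanding (d - 4)*(-2 + d):
= 8 + d^2-6 * d
2) 8 + d^2-6 * d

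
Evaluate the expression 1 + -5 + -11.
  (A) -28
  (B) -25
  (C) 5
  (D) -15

First: 1 + -5 = -4
Then: -4 + -11 = -15
D) -15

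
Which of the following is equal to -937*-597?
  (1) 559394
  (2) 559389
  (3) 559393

-937 * -597 = 559389
2) 559389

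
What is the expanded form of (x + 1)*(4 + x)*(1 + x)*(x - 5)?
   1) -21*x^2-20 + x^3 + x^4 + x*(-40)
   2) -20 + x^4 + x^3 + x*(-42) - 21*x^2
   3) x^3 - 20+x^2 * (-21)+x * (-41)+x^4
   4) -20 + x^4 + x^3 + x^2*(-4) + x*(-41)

Expanding (x + 1)*(4 + x)*(1 + x)*(x - 5):
= x^3 - 20+x^2 * (-21)+x * (-41)+x^4
3) x^3 - 20+x^2 * (-21)+x * (-41)+x^4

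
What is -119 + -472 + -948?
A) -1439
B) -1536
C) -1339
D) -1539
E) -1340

First: -119 + -472 = -591
Then: -591 + -948 = -1539
D) -1539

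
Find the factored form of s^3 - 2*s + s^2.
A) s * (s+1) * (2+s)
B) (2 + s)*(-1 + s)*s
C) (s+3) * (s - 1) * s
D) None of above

We need to factor s^3 - 2*s + s^2.
The factored form is (2 + s)*(-1 + s)*s.
B) (2 + s)*(-1 + s)*s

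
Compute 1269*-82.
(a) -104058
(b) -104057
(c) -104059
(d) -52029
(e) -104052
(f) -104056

1269 * -82 = -104058
a) -104058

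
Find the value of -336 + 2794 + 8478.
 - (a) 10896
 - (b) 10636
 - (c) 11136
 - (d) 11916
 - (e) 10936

First: -336 + 2794 = 2458
Then: 2458 + 8478 = 10936
e) 10936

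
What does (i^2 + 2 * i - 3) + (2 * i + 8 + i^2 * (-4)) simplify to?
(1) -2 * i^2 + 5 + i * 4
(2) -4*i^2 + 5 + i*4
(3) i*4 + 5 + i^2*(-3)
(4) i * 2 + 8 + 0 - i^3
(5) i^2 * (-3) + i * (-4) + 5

Adding the polynomials and combining like terms:
(i^2 + 2*i - 3) + (2*i + 8 + i^2*(-4))
= i*4 + 5 + i^2*(-3)
3) i*4 + 5 + i^2*(-3)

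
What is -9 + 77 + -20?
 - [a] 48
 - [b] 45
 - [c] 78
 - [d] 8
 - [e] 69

First: -9 + 77 = 68
Then: 68 + -20 = 48
a) 48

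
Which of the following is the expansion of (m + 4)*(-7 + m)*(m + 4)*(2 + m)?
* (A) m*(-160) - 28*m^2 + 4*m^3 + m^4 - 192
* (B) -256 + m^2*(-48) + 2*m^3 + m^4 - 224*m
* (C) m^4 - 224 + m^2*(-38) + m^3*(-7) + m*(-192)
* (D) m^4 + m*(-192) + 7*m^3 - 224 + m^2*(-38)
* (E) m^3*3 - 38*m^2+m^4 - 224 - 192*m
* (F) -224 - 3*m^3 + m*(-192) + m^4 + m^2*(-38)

Expanding (m + 4)*(-7 + m)*(m + 4)*(2 + m):
= m^3*3 - 38*m^2+m^4 - 224 - 192*m
E) m^3*3 - 38*m^2+m^4 - 224 - 192*m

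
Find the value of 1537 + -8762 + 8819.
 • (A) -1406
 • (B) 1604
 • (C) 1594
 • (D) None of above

First: 1537 + -8762 = -7225
Then: -7225 + 8819 = 1594
C) 1594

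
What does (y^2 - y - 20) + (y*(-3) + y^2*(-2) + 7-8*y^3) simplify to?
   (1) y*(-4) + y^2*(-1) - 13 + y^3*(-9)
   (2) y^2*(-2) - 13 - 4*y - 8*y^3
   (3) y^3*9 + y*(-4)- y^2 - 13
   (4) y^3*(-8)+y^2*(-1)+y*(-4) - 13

Adding the polynomials and combining like terms:
(y^2 - y - 20) + (y*(-3) + y^2*(-2) + 7 - 8*y^3)
= y^3*(-8)+y^2*(-1)+y*(-4) - 13
4) y^3*(-8)+y^2*(-1)+y*(-4) - 13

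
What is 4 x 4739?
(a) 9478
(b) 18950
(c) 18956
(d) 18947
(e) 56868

4 * 4739 = 18956
c) 18956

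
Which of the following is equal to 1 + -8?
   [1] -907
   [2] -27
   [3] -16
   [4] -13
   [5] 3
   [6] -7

1 + -8 = -7
6) -7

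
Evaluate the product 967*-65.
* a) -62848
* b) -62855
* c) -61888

967 * -65 = -62855
b) -62855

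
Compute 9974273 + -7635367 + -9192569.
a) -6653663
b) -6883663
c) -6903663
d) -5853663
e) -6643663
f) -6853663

First: 9974273 + -7635367 = 2338906
Then: 2338906 + -9192569 = -6853663
f) -6853663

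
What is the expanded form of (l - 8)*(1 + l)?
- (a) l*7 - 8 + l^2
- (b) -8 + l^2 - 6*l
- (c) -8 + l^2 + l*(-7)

Expanding (l - 8)*(1 + l):
= -8 + l^2 + l*(-7)
c) -8 + l^2 + l*(-7)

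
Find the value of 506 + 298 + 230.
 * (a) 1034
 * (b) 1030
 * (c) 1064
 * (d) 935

First: 506 + 298 = 804
Then: 804 + 230 = 1034
a) 1034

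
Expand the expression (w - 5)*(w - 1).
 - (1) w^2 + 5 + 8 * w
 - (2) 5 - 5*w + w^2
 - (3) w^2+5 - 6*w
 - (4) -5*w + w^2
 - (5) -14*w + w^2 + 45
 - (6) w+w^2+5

Expanding (w - 5)*(w - 1):
= w^2+5 - 6*w
3) w^2+5 - 6*w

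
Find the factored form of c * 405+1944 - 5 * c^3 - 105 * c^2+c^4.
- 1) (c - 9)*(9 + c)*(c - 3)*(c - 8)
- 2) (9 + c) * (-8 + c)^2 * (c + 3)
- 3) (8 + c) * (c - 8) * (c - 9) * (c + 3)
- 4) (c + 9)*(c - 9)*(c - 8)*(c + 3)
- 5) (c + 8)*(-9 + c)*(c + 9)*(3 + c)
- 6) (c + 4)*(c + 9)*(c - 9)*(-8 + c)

We need to factor c * 405+1944 - 5 * c^3 - 105 * c^2+c^4.
The factored form is (c + 9)*(c - 9)*(c - 8)*(c + 3).
4) (c + 9)*(c - 9)*(c - 8)*(c + 3)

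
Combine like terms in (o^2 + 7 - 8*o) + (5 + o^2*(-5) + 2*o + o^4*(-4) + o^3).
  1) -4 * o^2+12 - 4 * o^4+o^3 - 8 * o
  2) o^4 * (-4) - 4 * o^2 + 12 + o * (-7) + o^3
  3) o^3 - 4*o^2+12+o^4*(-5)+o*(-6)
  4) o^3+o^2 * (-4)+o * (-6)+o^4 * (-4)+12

Adding the polynomials and combining like terms:
(o^2 + 7 - 8*o) + (5 + o^2*(-5) + 2*o + o^4*(-4) + o^3)
= o^3+o^2 * (-4)+o * (-6)+o^4 * (-4)+12
4) o^3+o^2 * (-4)+o * (-6)+o^4 * (-4)+12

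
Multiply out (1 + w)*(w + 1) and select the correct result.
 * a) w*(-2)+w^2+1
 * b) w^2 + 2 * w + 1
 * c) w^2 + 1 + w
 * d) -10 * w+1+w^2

Expanding (1 + w)*(w + 1):
= w^2 + 2 * w + 1
b) w^2 + 2 * w + 1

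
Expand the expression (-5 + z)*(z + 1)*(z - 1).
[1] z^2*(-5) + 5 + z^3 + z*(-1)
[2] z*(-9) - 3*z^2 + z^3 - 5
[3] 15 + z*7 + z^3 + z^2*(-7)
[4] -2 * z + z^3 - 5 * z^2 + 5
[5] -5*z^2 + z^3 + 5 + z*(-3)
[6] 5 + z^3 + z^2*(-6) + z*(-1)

Expanding (-5 + z)*(z + 1)*(z - 1):
= z^2*(-5) + 5 + z^3 + z*(-1)
1) z^2*(-5) + 5 + z^3 + z*(-1)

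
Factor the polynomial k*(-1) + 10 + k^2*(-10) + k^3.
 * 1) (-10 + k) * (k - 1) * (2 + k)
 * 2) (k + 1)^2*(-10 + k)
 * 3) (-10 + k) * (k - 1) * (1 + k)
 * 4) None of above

We need to factor k*(-1) + 10 + k^2*(-10) + k^3.
The factored form is (-10 + k) * (k - 1) * (1 + k).
3) (-10 + k) * (k - 1) * (1 + k)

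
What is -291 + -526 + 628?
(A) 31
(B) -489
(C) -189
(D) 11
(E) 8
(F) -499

First: -291 + -526 = -817
Then: -817 + 628 = -189
C) -189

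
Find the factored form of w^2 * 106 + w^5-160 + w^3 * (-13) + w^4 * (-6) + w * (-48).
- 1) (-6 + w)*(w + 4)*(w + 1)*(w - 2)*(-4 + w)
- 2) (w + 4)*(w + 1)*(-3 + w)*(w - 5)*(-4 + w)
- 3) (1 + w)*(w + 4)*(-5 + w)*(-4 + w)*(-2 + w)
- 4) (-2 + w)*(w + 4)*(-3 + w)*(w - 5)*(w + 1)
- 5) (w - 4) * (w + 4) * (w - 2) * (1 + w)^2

We need to factor w^2 * 106 + w^5-160 + w^3 * (-13) + w^4 * (-6) + w * (-48).
The factored form is (1 + w)*(w + 4)*(-5 + w)*(-4 + w)*(-2 + w).
3) (1 + w)*(w + 4)*(-5 + w)*(-4 + w)*(-2 + w)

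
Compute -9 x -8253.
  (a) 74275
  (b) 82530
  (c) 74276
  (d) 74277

-9 * -8253 = 74277
d) 74277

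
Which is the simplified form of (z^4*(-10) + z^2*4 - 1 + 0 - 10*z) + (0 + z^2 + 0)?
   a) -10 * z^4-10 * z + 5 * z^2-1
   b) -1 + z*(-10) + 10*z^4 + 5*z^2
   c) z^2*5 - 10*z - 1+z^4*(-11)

Adding the polynomials and combining like terms:
(z^4*(-10) + z^2*4 - 1 + 0 - 10*z) + (0 + z^2 + 0)
= -10 * z^4-10 * z + 5 * z^2-1
a) -10 * z^4-10 * z + 5 * z^2-1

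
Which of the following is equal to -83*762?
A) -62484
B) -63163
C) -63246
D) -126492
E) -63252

-83 * 762 = -63246
C) -63246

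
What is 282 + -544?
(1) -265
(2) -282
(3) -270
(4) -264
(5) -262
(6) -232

282 + -544 = -262
5) -262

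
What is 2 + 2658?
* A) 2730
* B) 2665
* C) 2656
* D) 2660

2 + 2658 = 2660
D) 2660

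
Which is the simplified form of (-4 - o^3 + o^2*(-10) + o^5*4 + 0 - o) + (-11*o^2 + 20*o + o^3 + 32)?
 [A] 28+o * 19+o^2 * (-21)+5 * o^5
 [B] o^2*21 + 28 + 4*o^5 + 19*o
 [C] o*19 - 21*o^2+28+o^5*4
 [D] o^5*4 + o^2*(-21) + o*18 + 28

Adding the polynomials and combining like terms:
(-4 - o^3 + o^2*(-10) + o^5*4 + 0 - o) + (-11*o^2 + 20*o + o^3 + 32)
= o*19 - 21*o^2+28+o^5*4
C) o*19 - 21*o^2+28+o^5*4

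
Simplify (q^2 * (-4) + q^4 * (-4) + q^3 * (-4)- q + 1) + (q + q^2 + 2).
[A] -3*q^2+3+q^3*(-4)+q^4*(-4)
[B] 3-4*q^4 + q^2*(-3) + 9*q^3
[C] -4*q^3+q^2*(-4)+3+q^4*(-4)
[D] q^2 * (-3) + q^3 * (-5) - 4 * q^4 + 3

Adding the polynomials and combining like terms:
(q^2*(-4) + q^4*(-4) + q^3*(-4) - q + 1) + (q + q^2 + 2)
= -3*q^2+3+q^3*(-4)+q^4*(-4)
A) -3*q^2+3+q^3*(-4)+q^4*(-4)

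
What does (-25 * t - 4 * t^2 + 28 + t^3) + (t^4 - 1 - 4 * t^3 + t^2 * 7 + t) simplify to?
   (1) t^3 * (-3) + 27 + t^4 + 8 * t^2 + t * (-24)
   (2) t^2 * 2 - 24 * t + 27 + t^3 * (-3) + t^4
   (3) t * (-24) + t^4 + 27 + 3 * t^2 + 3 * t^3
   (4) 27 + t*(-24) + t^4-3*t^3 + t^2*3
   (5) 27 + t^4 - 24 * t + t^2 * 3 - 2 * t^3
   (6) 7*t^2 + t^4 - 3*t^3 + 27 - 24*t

Adding the polynomials and combining like terms:
(-25*t - 4*t^2 + 28 + t^3) + (t^4 - 1 - 4*t^3 + t^2*7 + t)
= 27 + t*(-24) + t^4-3*t^3 + t^2*3
4) 27 + t*(-24) + t^4-3*t^3 + t^2*3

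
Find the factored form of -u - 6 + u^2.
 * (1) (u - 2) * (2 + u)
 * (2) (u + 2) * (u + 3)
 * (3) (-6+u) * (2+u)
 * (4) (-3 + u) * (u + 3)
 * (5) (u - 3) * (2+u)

We need to factor -u - 6 + u^2.
The factored form is (u - 3) * (2+u).
5) (u - 3) * (2+u)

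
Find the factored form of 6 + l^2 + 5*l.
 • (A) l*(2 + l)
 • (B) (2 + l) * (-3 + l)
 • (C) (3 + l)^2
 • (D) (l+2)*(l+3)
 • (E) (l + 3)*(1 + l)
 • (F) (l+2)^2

We need to factor 6 + l^2 + 5*l.
The factored form is (l+2)*(l+3).
D) (l+2)*(l+3)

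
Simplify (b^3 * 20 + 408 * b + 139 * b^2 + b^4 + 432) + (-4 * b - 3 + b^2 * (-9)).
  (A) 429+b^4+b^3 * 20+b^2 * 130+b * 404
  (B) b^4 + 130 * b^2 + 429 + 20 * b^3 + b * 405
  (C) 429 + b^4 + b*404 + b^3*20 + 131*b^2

Adding the polynomials and combining like terms:
(b^3*20 + 408*b + 139*b^2 + b^4 + 432) + (-4*b - 3 + b^2*(-9))
= 429+b^4+b^3 * 20+b^2 * 130+b * 404
A) 429+b^4+b^3 * 20+b^2 * 130+b * 404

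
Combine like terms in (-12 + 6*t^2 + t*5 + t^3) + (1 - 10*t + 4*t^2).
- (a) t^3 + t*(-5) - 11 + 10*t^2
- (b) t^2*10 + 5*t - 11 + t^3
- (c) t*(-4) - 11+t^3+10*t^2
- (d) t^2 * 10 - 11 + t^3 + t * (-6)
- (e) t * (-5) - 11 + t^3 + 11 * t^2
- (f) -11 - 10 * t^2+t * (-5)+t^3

Adding the polynomials and combining like terms:
(-12 + 6*t^2 + t*5 + t^3) + (1 - 10*t + 4*t^2)
= t^3 + t*(-5) - 11 + 10*t^2
a) t^3 + t*(-5) - 11 + 10*t^2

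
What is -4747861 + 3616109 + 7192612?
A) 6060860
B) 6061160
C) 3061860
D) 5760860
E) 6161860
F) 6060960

First: -4747861 + 3616109 = -1131752
Then: -1131752 + 7192612 = 6060860
A) 6060860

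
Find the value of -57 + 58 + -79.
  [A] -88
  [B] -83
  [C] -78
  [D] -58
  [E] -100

First: -57 + 58 = 1
Then: 1 + -79 = -78
C) -78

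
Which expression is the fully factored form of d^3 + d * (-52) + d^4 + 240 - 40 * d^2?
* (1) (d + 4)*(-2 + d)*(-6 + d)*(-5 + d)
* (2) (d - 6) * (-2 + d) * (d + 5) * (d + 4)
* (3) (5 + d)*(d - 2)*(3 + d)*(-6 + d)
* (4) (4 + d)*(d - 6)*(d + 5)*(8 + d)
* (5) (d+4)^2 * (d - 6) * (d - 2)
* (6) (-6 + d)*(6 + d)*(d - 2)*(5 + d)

We need to factor d^3 + d * (-52) + d^4 + 240 - 40 * d^2.
The factored form is (d - 6) * (-2 + d) * (d + 5) * (d + 4).
2) (d - 6) * (-2 + d) * (d + 5) * (d + 4)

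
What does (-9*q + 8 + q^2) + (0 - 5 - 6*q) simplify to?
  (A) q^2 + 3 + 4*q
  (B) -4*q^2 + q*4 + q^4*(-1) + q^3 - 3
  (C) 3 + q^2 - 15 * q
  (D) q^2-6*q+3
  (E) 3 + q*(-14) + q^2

Adding the polynomials and combining like terms:
(-9*q + 8 + q^2) + (0 - 5 - 6*q)
= 3 + q^2 - 15 * q
C) 3 + q^2 - 15 * q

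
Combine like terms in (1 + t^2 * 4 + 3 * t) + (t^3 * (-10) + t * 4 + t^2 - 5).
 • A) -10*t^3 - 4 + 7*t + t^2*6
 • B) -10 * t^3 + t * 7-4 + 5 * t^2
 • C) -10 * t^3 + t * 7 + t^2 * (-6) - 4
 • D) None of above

Adding the polynomials and combining like terms:
(1 + t^2*4 + 3*t) + (t^3*(-10) + t*4 + t^2 - 5)
= -10 * t^3 + t * 7-4 + 5 * t^2
B) -10 * t^3 + t * 7-4 + 5 * t^2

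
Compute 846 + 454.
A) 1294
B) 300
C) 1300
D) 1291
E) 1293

846 + 454 = 1300
C) 1300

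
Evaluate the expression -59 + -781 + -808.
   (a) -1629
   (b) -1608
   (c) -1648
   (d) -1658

First: -59 + -781 = -840
Then: -840 + -808 = -1648
c) -1648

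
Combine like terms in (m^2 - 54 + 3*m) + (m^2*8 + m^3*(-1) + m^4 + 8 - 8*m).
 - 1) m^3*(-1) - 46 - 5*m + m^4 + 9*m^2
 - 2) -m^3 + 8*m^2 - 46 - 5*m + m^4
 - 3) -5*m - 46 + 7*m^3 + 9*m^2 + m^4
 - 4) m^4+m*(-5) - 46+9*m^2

Adding the polynomials and combining like terms:
(m^2 - 54 + 3*m) + (m^2*8 + m^3*(-1) + m^4 + 8 - 8*m)
= m^3*(-1) - 46 - 5*m + m^4 + 9*m^2
1) m^3*(-1) - 46 - 5*m + m^4 + 9*m^2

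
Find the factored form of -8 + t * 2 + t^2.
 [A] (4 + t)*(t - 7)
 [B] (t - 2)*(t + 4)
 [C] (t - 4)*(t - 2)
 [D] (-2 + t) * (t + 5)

We need to factor -8 + t * 2 + t^2.
The factored form is (t - 2)*(t + 4).
B) (t - 2)*(t + 4)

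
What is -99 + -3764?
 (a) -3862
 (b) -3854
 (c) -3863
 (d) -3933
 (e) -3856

-99 + -3764 = -3863
c) -3863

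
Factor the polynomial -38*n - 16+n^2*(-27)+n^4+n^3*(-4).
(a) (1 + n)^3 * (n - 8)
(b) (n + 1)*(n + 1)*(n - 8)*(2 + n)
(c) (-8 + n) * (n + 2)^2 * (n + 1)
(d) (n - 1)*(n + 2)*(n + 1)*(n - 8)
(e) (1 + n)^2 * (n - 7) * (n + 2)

We need to factor -38*n - 16+n^2*(-27)+n^4+n^3*(-4).
The factored form is (n + 1)*(n + 1)*(n - 8)*(2 + n).
b) (n + 1)*(n + 1)*(n - 8)*(2 + n)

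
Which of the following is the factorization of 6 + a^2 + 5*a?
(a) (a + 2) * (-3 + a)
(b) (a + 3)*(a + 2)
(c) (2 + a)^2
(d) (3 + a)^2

We need to factor 6 + a^2 + 5*a.
The factored form is (a + 3)*(a + 2).
b) (a + 3)*(a + 2)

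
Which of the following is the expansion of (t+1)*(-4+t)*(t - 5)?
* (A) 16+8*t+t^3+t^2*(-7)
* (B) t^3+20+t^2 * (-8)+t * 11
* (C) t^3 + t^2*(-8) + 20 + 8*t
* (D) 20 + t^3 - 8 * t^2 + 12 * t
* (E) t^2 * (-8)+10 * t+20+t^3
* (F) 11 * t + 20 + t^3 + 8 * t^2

Expanding (t+1)*(-4+t)*(t - 5):
= t^3+20+t^2 * (-8)+t * 11
B) t^3+20+t^2 * (-8)+t * 11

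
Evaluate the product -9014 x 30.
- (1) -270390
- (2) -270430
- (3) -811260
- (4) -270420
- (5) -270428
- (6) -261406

-9014 * 30 = -270420
4) -270420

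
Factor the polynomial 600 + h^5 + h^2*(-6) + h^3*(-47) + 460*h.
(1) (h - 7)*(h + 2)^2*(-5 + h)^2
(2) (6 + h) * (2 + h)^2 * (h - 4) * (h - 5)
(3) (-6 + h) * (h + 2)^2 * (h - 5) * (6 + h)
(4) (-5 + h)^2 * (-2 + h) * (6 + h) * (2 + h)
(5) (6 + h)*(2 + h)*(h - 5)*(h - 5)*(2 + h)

We need to factor 600 + h^5 + h^2*(-6) + h^3*(-47) + 460*h.
The factored form is (6 + h)*(2 + h)*(h - 5)*(h - 5)*(2 + h).
5) (6 + h)*(2 + h)*(h - 5)*(h - 5)*(2 + h)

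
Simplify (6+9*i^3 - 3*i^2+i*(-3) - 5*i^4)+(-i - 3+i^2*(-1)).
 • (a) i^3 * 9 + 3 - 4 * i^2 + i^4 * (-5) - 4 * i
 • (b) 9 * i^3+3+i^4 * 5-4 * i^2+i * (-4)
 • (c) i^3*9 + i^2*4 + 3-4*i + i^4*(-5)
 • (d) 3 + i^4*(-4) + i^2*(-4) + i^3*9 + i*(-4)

Adding the polynomials and combining like terms:
(6 + 9*i^3 - 3*i^2 + i*(-3) - 5*i^4) + (-i - 3 + i^2*(-1))
= i^3 * 9 + 3 - 4 * i^2 + i^4 * (-5) - 4 * i
a) i^3 * 9 + 3 - 4 * i^2 + i^4 * (-5) - 4 * i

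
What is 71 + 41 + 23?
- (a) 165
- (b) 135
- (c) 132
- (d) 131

First: 71 + 41 = 112
Then: 112 + 23 = 135
b) 135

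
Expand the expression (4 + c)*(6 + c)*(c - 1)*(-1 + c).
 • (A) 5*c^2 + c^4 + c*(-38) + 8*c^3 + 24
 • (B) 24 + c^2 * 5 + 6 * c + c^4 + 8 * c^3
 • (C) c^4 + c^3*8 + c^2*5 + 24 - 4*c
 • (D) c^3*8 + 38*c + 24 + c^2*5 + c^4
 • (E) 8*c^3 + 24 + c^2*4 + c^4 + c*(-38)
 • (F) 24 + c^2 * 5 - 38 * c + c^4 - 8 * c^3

Expanding (4 + c)*(6 + c)*(c - 1)*(-1 + c):
= 5*c^2 + c^4 + c*(-38) + 8*c^3 + 24
A) 5*c^2 + c^4 + c*(-38) + 8*c^3 + 24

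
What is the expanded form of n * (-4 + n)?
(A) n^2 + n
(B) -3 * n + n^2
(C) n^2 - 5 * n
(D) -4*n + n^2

Expanding n * (-4 + n):
= -4*n + n^2
D) -4*n + n^2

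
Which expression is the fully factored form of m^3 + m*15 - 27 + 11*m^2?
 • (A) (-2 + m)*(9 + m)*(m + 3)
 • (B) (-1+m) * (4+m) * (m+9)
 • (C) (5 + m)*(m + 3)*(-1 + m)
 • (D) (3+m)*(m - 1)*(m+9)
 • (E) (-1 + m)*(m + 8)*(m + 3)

We need to factor m^3 + m*15 - 27 + 11*m^2.
The factored form is (3+m)*(m - 1)*(m+9).
D) (3+m)*(m - 1)*(m+9)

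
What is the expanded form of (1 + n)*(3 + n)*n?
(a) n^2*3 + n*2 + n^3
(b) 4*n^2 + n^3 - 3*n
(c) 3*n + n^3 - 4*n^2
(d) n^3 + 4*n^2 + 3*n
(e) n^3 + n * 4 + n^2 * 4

Expanding (1 + n)*(3 + n)*n:
= n^3 + 4*n^2 + 3*n
d) n^3 + 4*n^2 + 3*n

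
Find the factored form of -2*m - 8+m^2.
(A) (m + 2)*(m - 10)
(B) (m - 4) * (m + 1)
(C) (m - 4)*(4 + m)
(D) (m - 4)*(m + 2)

We need to factor -2*m - 8+m^2.
The factored form is (m - 4)*(m + 2).
D) (m - 4)*(m + 2)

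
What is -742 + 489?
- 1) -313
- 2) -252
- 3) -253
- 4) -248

-742 + 489 = -253
3) -253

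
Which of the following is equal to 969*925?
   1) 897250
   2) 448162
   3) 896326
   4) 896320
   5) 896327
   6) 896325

969 * 925 = 896325
6) 896325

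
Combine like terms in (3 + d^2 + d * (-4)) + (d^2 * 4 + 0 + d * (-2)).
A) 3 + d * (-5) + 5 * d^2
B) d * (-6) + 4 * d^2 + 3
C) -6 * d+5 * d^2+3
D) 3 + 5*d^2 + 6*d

Adding the polynomials and combining like terms:
(3 + d^2 + d*(-4)) + (d^2*4 + 0 + d*(-2))
= -6 * d+5 * d^2+3
C) -6 * d+5 * d^2+3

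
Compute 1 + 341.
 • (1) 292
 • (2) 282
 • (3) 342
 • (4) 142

1 + 341 = 342
3) 342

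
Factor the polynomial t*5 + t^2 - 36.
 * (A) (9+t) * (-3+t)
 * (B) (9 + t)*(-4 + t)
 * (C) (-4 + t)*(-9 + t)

We need to factor t*5 + t^2 - 36.
The factored form is (9 + t)*(-4 + t).
B) (9 + t)*(-4 + t)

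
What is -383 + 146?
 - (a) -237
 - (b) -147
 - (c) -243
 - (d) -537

-383 + 146 = -237
a) -237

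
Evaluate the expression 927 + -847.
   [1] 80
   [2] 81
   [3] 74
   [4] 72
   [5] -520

927 + -847 = 80
1) 80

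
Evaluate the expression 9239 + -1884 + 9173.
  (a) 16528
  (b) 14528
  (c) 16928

First: 9239 + -1884 = 7355
Then: 7355 + 9173 = 16528
a) 16528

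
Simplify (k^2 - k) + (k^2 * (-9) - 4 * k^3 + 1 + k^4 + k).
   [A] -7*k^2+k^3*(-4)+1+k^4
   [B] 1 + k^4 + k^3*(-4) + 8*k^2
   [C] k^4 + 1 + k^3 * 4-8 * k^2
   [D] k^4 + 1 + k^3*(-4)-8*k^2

Adding the polynomials and combining like terms:
(k^2 - k) + (k^2*(-9) - 4*k^3 + 1 + k^4 + k)
= k^4 + 1 + k^3*(-4)-8*k^2
D) k^4 + 1 + k^3*(-4)-8*k^2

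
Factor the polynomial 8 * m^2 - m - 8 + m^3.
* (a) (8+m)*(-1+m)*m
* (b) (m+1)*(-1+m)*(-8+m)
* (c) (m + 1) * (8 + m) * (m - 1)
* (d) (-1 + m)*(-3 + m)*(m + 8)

We need to factor 8 * m^2 - m - 8 + m^3.
The factored form is (m + 1) * (8 + m) * (m - 1).
c) (m + 1) * (8 + m) * (m - 1)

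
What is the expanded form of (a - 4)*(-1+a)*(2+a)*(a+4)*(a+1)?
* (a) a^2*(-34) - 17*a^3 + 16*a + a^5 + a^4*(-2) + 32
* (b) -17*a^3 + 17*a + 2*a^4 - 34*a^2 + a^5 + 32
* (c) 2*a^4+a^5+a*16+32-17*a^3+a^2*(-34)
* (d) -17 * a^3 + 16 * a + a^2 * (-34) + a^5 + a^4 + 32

Expanding (a - 4)*(-1+a)*(2+a)*(a+4)*(a+1):
= 2*a^4+a^5+a*16+32-17*a^3+a^2*(-34)
c) 2*a^4+a^5+a*16+32-17*a^3+a^2*(-34)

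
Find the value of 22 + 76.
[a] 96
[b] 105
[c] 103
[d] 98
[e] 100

22 + 76 = 98
d) 98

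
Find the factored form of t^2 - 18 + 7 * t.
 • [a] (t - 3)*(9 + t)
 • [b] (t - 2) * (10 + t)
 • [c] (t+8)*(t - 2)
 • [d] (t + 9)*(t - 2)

We need to factor t^2 - 18 + 7 * t.
The factored form is (t + 9)*(t - 2).
d) (t + 9)*(t - 2)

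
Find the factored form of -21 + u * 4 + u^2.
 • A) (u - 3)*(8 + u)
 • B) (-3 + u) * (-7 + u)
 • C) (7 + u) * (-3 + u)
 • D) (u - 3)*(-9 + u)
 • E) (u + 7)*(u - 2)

We need to factor -21 + u * 4 + u^2.
The factored form is (7 + u) * (-3 + u).
C) (7 + u) * (-3 + u)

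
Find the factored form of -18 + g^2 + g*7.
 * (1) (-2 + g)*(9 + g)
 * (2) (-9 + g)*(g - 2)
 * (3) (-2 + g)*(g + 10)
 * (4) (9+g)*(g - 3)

We need to factor -18 + g^2 + g*7.
The factored form is (-2 + g)*(9 + g).
1) (-2 + g)*(9 + g)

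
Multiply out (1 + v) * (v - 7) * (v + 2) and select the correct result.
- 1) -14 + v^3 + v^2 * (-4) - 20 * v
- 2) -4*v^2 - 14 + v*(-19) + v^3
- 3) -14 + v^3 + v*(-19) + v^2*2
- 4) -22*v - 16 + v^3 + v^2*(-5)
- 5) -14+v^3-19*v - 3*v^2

Expanding (1 + v) * (v - 7) * (v + 2):
= -4*v^2 - 14 + v*(-19) + v^3
2) -4*v^2 - 14 + v*(-19) + v^3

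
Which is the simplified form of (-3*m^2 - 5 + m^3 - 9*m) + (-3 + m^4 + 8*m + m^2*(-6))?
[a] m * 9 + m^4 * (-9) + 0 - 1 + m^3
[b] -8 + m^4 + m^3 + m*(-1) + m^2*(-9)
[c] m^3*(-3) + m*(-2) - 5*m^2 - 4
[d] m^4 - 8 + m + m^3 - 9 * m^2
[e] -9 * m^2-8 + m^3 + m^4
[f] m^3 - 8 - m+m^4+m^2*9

Adding the polynomials and combining like terms:
(-3*m^2 - 5 + m^3 - 9*m) + (-3 + m^4 + 8*m + m^2*(-6))
= -8 + m^4 + m^3 + m*(-1) + m^2*(-9)
b) -8 + m^4 + m^3 + m*(-1) + m^2*(-9)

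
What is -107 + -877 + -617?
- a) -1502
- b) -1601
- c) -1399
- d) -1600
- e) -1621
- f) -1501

First: -107 + -877 = -984
Then: -984 + -617 = -1601
b) -1601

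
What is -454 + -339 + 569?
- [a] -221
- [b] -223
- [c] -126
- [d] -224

First: -454 + -339 = -793
Then: -793 + 569 = -224
d) -224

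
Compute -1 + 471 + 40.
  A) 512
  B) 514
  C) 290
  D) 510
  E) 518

First: -1 + 471 = 470
Then: 470 + 40 = 510
D) 510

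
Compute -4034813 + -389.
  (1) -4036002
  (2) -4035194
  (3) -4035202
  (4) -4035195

-4034813 + -389 = -4035202
3) -4035202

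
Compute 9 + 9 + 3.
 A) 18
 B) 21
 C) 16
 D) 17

First: 9 + 9 = 18
Then: 18 + 3 = 21
B) 21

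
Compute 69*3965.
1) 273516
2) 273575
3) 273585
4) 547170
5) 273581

69 * 3965 = 273585
3) 273585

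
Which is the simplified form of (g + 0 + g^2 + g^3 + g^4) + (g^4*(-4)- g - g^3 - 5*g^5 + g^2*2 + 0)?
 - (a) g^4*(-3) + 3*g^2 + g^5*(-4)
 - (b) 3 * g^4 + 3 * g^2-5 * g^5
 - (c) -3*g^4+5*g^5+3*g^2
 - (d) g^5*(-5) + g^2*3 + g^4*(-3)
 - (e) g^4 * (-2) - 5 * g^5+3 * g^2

Adding the polynomials and combining like terms:
(g + 0 + g^2 + g^3 + g^4) + (g^4*(-4) - g - g^3 - 5*g^5 + g^2*2 + 0)
= g^5*(-5) + g^2*3 + g^4*(-3)
d) g^5*(-5) + g^2*3 + g^4*(-3)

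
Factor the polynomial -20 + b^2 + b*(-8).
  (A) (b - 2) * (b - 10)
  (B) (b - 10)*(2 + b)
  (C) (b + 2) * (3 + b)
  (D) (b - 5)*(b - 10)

We need to factor -20 + b^2 + b*(-8).
The factored form is (b - 10)*(2 + b).
B) (b - 10)*(2 + b)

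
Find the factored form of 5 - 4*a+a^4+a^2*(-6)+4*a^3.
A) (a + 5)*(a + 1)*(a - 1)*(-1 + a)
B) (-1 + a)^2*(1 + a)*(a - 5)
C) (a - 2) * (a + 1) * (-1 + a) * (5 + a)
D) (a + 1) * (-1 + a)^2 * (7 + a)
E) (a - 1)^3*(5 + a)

We need to factor 5 - 4*a+a^4+a^2*(-6)+4*a^3.
The factored form is (a + 5)*(a + 1)*(a - 1)*(-1 + a).
A) (a + 5)*(a + 1)*(a - 1)*(-1 + a)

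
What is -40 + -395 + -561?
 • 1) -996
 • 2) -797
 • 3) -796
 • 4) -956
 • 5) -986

First: -40 + -395 = -435
Then: -435 + -561 = -996
1) -996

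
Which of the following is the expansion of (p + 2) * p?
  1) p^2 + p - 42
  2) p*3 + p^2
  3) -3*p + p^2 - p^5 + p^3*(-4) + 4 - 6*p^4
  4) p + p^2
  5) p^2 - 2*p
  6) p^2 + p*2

Expanding (p + 2) * p:
= p^2 + p*2
6) p^2 + p*2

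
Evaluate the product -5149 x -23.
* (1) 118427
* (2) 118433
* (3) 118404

-5149 * -23 = 118427
1) 118427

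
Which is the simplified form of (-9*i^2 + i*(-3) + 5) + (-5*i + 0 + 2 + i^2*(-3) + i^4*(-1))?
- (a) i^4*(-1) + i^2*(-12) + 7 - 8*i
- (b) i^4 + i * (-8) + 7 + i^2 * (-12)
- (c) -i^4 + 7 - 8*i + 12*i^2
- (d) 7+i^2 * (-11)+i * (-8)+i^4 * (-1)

Adding the polynomials and combining like terms:
(-9*i^2 + i*(-3) + 5) + (-5*i + 0 + 2 + i^2*(-3) + i^4*(-1))
= i^4*(-1) + i^2*(-12) + 7 - 8*i
a) i^4*(-1) + i^2*(-12) + 7 - 8*i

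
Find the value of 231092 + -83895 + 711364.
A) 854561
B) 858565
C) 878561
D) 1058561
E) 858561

First: 231092 + -83895 = 147197
Then: 147197 + 711364 = 858561
E) 858561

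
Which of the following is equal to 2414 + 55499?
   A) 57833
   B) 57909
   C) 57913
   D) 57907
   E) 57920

2414 + 55499 = 57913
C) 57913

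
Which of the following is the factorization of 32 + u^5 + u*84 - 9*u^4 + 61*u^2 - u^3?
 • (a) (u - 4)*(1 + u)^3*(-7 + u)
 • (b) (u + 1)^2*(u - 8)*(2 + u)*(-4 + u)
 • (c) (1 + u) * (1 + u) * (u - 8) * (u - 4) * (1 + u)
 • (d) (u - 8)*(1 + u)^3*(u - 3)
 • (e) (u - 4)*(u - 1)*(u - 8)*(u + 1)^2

We need to factor 32 + u^5 + u*84 - 9*u^4 + 61*u^2 - u^3.
The factored form is (1 + u) * (1 + u) * (u - 8) * (u - 4) * (1 + u).
c) (1 + u) * (1 + u) * (u - 8) * (u - 4) * (1 + u)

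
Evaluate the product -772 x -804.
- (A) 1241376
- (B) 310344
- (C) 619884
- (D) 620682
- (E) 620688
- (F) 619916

-772 * -804 = 620688
E) 620688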